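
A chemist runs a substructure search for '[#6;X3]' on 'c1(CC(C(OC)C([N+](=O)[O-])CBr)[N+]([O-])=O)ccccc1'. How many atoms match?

6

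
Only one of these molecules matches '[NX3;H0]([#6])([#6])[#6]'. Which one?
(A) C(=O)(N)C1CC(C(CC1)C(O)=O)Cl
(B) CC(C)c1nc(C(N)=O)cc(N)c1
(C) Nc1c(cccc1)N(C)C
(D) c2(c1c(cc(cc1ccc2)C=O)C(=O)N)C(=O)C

[NX3;H0]([#6])([#6])[#6] describes a trivalent nitrogen with no H, bonded to three carbons (a tertiary amine).
(A) has a primary amide (-C(=O)NH2) but the amide nitrogen has H2 and only one carbon neighbour.
(B) has a primary amino group (-NH2) but the nitrogen has H2, not H0 with three carbons.
(C) contains a dimethylamino group (-N(CH3)2), which satisfies every atom and bond constraint.
(D) has a primary amide (-C(=O)NH2) but the amide nitrogen has H2 and only one carbon neighbour.
So the answer is (C).

C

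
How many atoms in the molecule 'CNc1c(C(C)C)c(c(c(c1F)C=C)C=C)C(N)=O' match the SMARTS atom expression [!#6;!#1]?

The query [!#6;!#1] means: not carbon and not hydrogen — any heteroatom.
Check the 19 heavy atoms by environment: 6× c (aromatic) → no; 9× C → no; 1× O → match; 2× N → match; 1× F → match.
Summing the matching environments: 1 + 2 + 1 = 4 matching atoms.

4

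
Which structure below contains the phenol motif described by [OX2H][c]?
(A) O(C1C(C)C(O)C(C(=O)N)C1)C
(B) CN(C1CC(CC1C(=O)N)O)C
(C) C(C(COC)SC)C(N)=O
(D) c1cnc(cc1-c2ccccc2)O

[OX2H][c] describes a hydroxyl oxygen attached to an aromatic carbon (a phenol).
(A) has a hydroxyl group (-OH) but the -OH is on an aliphatic carbon, not an aromatic c.
(B) has a hydroxyl group (-OH) but the -OH is on an aliphatic carbon, not an aromatic c.
(C) has a methoxy ether (-OCH3) but the oxygen has H0, not H1.
(D) contains a hydroxyl group (-OH), which satisfies every atom and bond constraint.
So the answer is (D).

D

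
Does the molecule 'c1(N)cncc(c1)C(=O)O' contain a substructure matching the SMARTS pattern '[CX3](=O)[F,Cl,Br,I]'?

No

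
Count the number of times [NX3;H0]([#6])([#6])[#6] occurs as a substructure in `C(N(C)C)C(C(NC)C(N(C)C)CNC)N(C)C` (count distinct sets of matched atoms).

3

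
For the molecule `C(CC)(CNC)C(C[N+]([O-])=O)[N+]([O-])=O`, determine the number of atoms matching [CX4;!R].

7

The query [CX4;!R] means: aliphatic carbon with four total connections, not in a ring.
Check the 14 heavy atoms by environment: 7× C (X4, acyclic) → match; 2× N (charge +1, X3, acyclic) → no; 2× O (charge -1, X1, acyclic) → no; 2× O (X1, acyclic) → no; 1× N (X3, acyclic) → no.
That gives 7 matching atoms.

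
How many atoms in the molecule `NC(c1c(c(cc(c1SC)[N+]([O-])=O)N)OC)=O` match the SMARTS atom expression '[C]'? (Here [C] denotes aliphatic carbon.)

3

Check the 17 heavy atoms by environment: 6× c (aromatic) → no; 2× N → no; 1× N (charge +1) → no; 1× O (charge -1) → no; 3× O → no; 3× C → match; 1× S → no.
That gives 3 matching atoms.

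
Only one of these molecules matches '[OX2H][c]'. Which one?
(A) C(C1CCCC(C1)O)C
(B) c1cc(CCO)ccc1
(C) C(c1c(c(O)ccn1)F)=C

C

[OX2H][c] describes a hydroxyl oxygen attached to an aromatic carbon (a phenol).
(A) has a hydroxyl group (-OH) but the -OH is on an aliphatic carbon, not an aromatic c.
(B) has a hydroxyl group (-OH) but the -OH is on an aliphatic carbon, not an aromatic c.
(C) contains a hydroxyl group (-OH), which satisfies every atom and bond constraint.
So the answer is (C).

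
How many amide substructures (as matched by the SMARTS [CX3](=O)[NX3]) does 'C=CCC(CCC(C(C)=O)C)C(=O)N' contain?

[CX3](=O)[NX3] is the SMARTS for an amide: a carbonyl carbon bonded to a trivalent nitrogen.
Exactly one fragment in the molecule meets all constraints, giving 1 match.

1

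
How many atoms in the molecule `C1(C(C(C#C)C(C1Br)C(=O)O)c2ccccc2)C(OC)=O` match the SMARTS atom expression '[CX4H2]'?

The query [CX4H2] means: sp3 carbon (X4) with exactly two hydrogens.
Check the 21 heavy atoms by environment: 5× C (H1, X4) → no; 1× Br (H0, X1) → no; 2× C (H0, X3) → no; 2× O (H0, X1) → no; 1× O (H0, X2) → no; 1× C (H3, X4) → no; 1× C (H0, X2) → no; 1× C (H1, X2) → no; 1× c (aromatic, H0, X3) → no; 5× c (aromatic, H1, X3) → no; 1× O (H1, X2) → no.
No environment satisfies the query, so 0 matching atoms.

0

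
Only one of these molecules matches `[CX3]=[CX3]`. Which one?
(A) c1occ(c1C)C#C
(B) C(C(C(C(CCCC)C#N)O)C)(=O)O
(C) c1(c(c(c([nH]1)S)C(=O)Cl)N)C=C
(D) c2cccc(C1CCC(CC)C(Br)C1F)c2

C

[CX3]=[CX3] describes a non-aromatic C=C double bond between two sp2 carbons (an alkene).
(A) has an ethynyl group (-C#CH) but the C-C bond is a triple bond, not a double bond.
(B) has an ethyl group (-CH2CH3) but its C-C bond is a single bond between CX4 carbons, not CX3=CX3.
(C) contains a vinyl group (-CH=CH2), which satisfies every atom and bond constraint.
(D) has an ethyl group (-CH2CH3) but its C-C bond is a single bond between CX4 carbons, not CX3=CX3.
So the answer is (C).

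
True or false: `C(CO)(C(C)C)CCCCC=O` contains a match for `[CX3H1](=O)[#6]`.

The pattern [CX3H1](=O)[#6] describes an sp2 carbon with one H, double-bonded to O and single-bonded to carbon — an aldehyde.
The molecule carries an aldehyde (-CHO), whose atoms satisfy every constraint of the query, so the pattern matches.

True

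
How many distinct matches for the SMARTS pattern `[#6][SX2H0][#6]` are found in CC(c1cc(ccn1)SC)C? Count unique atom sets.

1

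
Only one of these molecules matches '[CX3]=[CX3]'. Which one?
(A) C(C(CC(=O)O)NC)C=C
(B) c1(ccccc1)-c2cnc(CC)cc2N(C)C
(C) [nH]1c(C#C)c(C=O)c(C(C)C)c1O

A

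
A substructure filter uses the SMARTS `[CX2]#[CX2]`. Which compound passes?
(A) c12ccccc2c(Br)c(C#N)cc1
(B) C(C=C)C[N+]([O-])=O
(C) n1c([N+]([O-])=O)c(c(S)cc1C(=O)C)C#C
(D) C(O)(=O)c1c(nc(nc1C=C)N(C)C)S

C

[CX2]#[CX2] describes a carbon-carbon triple bond (an alkyne).
(A) has a nitrile (-C#N) but the triple bond is C#N, not C#C.
(B) has a vinyl group (-CH=CH2) but the C=C is a double bond; both carbons are CX3, not CX2.
(C) contains an ethynyl group (-C#CH), which satisfies every atom and bond constraint.
(D) has a vinyl group (-CH=CH2) but the C=C is a double bond; both carbons are CX3, not CX2.
So the answer is (C).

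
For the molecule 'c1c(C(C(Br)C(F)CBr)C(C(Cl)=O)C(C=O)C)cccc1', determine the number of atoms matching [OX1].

The query [OX1] means: aliphatic oxygen with one total connection — typically a carbonyl =O or an oxide.
Check the 21 heavy atoms by environment: 7× C (X4) → no; 2× Br (X1) → no; 2× C (X3) → no; 2× O (X1) → match; 1× Cl (X1) → no; 6× c (aromatic, X3) → no; 1× F (X1) → no.
That gives 2 matching atoms.

2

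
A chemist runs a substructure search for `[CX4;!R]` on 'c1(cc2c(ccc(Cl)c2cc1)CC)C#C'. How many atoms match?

2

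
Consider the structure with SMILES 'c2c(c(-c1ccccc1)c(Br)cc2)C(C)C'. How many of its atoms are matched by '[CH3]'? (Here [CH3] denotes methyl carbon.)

2

Check the 16 heavy atoms by environment: 4× c (aromatic, H0) → no; 8× c (aromatic, H1) → no; 1× Br (H0) → no; 1× C (H1) → no; 2× C (H3) → match.
That gives 2 matching atoms.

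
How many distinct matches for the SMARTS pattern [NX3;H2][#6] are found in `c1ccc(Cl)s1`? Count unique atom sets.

0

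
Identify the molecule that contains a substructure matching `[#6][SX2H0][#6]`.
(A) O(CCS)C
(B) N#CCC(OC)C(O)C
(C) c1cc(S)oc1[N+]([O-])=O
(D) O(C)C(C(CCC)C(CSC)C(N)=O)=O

[#6][SX2H0][#6] describes an aliphatic sulfur bridging two carbons with no H on the sulfur (a thioether).
(A) has a methoxy ether (-OCH3) but the bridging atom is O, not S.
(B) has a methoxy ether (-OCH3) but the bridging atom is O, not S.
(C) has a thiol (-SH) but the sulfur has H1, not H0 bridging two carbons.
(D) contains a methylthio ether (-SCH3), which satisfies every atom and bond constraint.
So the answer is (D).

D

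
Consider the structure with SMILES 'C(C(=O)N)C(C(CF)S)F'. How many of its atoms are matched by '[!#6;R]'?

Check the 10 heavy atoms by environment: 5× C (acyclic) → no; 1× S (acyclic) → no; 1× O (acyclic) → no; 1× N (acyclic) → no; 2× F (acyclic) → no.
No environment satisfies the query, so 0 matching atoms.

0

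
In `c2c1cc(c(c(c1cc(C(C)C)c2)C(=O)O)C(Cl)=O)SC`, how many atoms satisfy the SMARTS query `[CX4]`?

4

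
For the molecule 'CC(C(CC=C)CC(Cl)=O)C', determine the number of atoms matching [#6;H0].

1

The query [#6;H0] means: any carbon with no attached hydrogen.
Check the 11 heavy atoms by environment: 3× C (H2) → no; 3× C (H1) → no; 1× C (H0) → match; 1× O (H0) → no; 1× Cl (H0) → no; 2× C (H3) → no.
That gives 1 matching atom.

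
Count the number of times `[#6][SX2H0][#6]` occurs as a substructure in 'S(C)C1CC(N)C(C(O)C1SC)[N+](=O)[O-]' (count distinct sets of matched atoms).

[#6][SX2H0][#6] is the SMARTS for a thioether: an aliphatic sulfur bridging two carbons with no H on the sulfur.
The molecule carries 2 separate instances of a methylthio ether (-SCH3) meeting every constraint; each maps to a distinct set of atoms, giving 2 matches.

2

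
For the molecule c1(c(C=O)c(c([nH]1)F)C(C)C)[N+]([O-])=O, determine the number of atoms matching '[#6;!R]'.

The query [#6;!R] means: carbon not in any ring.
Check the 14 heavy atoms by environment: 1× n (aromatic, in 5-ring) → no; 4× c (aromatic, in 5-ring) → no; 1× N (charge +1, acyclic) → no; 1× O (charge -1, acyclic) → no; 2× O (acyclic) → no; 1× F (acyclic) → no; 4× C (acyclic) → match.
That gives 4 matching atoms.

4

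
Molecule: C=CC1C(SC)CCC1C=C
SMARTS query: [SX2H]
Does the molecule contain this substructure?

No

The pattern [SX2H] describes an aliphatic sulfur with two connections, one being H — a thiol.
The closest candidate here is a methylthio ether (-SCH3), but the sulfur has H0 (bonded to two carbons), not H1. No other fragment satisfies the full query, so there is no match.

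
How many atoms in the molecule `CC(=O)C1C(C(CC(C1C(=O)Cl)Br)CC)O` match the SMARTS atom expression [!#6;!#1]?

The query [!#6;!#1] means: not carbon and not hydrogen — any heteroatom.
Check the 16 heavy atoms by environment: 11× C → no; 1× Br → match; 3× O → match; 1× Cl → match.
Summing the matching environments: 1 + 3 + 1 = 5 matching atoms.

5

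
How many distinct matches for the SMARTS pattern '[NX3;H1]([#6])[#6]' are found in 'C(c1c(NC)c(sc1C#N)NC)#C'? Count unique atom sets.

2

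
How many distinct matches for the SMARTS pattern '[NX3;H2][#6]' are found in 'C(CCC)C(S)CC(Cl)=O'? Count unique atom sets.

0

[NX3;H2][#6] is the SMARTS for a primary amine: a trivalent nitrogen with two H attached to carbon.
No fragment in the molecule satisfies every constraint, giving 0 matches.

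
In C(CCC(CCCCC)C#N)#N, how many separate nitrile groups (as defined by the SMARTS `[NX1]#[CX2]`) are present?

[NX1]#[CX2] is the SMARTS for a nitrile: a nitrogen triple-bonded to a two-connected carbon.
The molecule carries 2 separate instances of a nitrile (-C#N) meeting every constraint; each maps to a distinct set of atoms, giving 2 matches.

2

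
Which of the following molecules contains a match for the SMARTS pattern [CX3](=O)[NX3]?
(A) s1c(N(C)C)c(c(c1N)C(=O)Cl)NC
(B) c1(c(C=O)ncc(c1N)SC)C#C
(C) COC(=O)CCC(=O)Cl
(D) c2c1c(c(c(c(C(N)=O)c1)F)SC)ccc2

D

[CX3](=O)[NX3] describes a carbonyl carbon bonded to a trivalent nitrogen (an amide).
(A) has a primary amino group (-NH2) but the -NH2 is not attached to a carbonyl carbon.
(B) has a primary amino group (-NH2) but the -NH2 is not attached to a carbonyl carbon.
(C) has a methyl-ester group (-C(=O)OCH3) but the carbonyl is bonded to O, not to an NX3 nitrogen.
(D) contains a primary amide (-C(=O)NH2), which satisfies every atom and bond constraint.
So the answer is (D).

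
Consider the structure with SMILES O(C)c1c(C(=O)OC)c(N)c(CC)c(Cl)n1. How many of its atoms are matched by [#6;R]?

5

The query [#6;R] means: carbon that is part of a ring.
Check the 16 heavy atoms by environment: 1× n (aromatic, in 6-ring) → no; 5× c (aromatic, in 6-ring) → match; 3× O (acyclic) → no; 5× C (acyclic) → no; 1× Cl (acyclic) → no; 1× N (acyclic) → no.
That gives 5 matching atoms.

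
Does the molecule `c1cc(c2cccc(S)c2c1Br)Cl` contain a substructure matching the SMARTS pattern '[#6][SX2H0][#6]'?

No

The pattern [#6][SX2H0][#6] describes an aliphatic sulfur bridging two carbons with no H on the sulfur — a thioether.
The closest candidate here is a thiol (-SH), but the sulfur has H1, not H0 bridging two carbons. No other fragment satisfies the full query, so there is no match.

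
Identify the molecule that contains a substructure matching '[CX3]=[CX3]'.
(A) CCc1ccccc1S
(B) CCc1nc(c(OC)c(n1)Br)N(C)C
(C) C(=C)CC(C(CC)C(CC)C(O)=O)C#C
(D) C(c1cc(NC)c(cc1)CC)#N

C

[CX3]=[CX3] describes a non-aromatic C=C double bond between two sp2 carbons (an alkene).
(A) has an ethyl group (-CH2CH3) but its C-C bond is a single bond between CX4 carbons, not CX3=CX3.
(B) has an ethyl group (-CH2CH3) but its C-C bond is a single bond between CX4 carbons, not CX3=CX3.
(C) contains a vinyl group (-CH=CH2), which satisfies every atom and bond constraint.
(D) has an ethyl group (-CH2CH3) but its C-C bond is a single bond between CX4 carbons, not CX3=CX3.
So the answer is (C).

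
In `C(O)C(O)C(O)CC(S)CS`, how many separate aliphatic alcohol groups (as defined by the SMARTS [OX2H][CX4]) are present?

3

[OX2H][CX4] is the SMARTS for an aliphatic alcohol: a hydroxyl oxygen bound to an sp3 (X4) carbon.
The molecule carries 3 separate instances of a hydroxyl group (-OH) meeting every constraint; each maps to a distinct set of atoms, giving 3 matches.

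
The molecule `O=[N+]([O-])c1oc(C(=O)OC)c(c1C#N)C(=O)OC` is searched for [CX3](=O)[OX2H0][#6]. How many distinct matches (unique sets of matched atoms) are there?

2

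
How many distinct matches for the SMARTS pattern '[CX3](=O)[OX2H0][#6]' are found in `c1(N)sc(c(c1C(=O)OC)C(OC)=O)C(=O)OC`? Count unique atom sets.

3

[CX3](=O)[OX2H0][#6] is the SMARTS for an ester: a carbonyl carbon bonded to an oxygen that is itself bonded to carbon (no H on that O).
The molecule carries 3 separate instances of a methyl-ester group (-C(=O)OCH3) meeting every constraint; each maps to a distinct set of atoms, giving 3 matches.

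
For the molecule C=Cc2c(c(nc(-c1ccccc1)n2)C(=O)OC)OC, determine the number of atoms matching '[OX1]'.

The query [OX1] means: aliphatic oxygen with one total connection — typically a carbonyl =O or an oxide.
Check the 20 heavy atoms by environment: 2× n (aromatic, X2) → no; 10× c (aromatic, X3) → no; 2× O (X2) → no; 2× C (X4) → no; 3× C (X3) → no; 1× O (X1) → match.
That gives 1 matching atom.

1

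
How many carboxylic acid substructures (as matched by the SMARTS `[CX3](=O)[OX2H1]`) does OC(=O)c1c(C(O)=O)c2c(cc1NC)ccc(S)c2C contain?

2

[CX3](=O)[OX2H1] is the SMARTS for a carboxylic acid: an sp2 carbon double-bonded to O and single-bonded to an -OH oxygen.
The molecule carries 2 separate instances of a carboxylic acid group (-C(=O)OH) meeting every constraint; each maps to a distinct set of atoms, giving 2 matches.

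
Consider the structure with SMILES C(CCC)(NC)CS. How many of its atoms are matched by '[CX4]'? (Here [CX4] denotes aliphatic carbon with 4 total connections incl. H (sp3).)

6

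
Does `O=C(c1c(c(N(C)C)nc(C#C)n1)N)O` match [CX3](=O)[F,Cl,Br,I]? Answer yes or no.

No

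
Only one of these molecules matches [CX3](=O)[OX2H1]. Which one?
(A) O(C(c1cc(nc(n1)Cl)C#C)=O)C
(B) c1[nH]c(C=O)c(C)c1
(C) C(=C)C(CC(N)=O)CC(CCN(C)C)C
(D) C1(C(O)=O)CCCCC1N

D

[CX3](=O)[OX2H1] describes an sp2 carbon double-bonded to O and single-bonded to an -OH oxygen (a carboxylic acid).
(A) has a methyl-ester group (-C(=O)OCH3) but the singly-bonded O has no H (OX2H0, not OX2H1).
(B) has an aldehyde (-CHO) but there is no singly-bonded oxygen on the carbonyl carbon.
(C) has a primary amide (-C(=O)NH2) but the carbonyl is bonded to N, not to an -OH oxygen.
(D) contains a carboxylic acid group (-C(=O)OH), which satisfies every atom and bond constraint.
So the answer is (D).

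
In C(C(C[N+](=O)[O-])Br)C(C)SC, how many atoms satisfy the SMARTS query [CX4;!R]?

The query [CX4;!R] means: aliphatic carbon with four total connections, not in a ring.
Check the 11 heavy atoms by environment: 6× C (X4, acyclic) → match; 1× Br (X1, acyclic) → no; 1× N (charge +1, X3, acyclic) → no; 1× O (charge -1, X1, acyclic) → no; 1× O (X1, acyclic) → no; 1× S (X2, acyclic) → no.
That gives 6 matching atoms.

6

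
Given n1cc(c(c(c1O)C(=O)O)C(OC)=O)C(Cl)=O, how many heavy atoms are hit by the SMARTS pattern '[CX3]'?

3

The query [CX3] means: C with X3: aliphatic carbon with exactly 3 total connections.
Check the 17 heavy atoms by environment: 1× n (aromatic, X2) → no; 5× c (aromatic, X3) → no; 3× C (X3) → match; 3× O (X1) → no; 3× O (X2) → no; 1× C (X4) → no; 1× Cl (X1) → no.
That gives 3 matching atoms.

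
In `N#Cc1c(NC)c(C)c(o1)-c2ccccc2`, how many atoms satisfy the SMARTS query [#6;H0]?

6

The query [#6;H0] means: any carbon with no attached hydrogen.
Check the 16 heavy atoms by environment: 1× o (aromatic, H0) → no; 5× c (aromatic, H0) → match; 1× N (H1) → no; 2× C (H3) → no; 5× c (aromatic, H1) → no; 1× C (H0) → match; 1× N (H0) → no.
Summing the matching environments: 5 + 1 = 6 matching atoms.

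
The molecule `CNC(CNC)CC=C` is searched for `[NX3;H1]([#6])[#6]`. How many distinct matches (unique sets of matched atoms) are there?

2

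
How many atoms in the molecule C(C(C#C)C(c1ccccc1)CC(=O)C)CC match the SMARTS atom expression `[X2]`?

The query [X2] means: any atom with exactly two total connections (bonds + H).
Check the 17 heavy atoms by environment: 7× C (X4) → no; 1× C (X3) → no; 1× O (X1) → no; 6× c (aromatic, X3) → no; 2× C (X2) → match.
That gives 2 matching atoms.

2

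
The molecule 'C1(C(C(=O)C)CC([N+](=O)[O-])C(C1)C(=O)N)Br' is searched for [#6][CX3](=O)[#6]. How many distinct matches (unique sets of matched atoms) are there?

[#6][CX3](=O)[#6] is the SMARTS for a ketone: a carbonyl carbon (no H) flanked by two carbons.
Exactly one fragment in the molecule meets all constraints, giving 1 match.

1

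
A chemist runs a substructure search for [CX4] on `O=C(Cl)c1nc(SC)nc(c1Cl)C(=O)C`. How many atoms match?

2

The query [CX4] means: C with X4: aliphatic carbon with exactly 4 total connections (bonds + H).
Check the 15 heavy atoms by environment: 2× n (aromatic, X2) → no; 4× c (aromatic, X3) → no; 1× S (X2) → no; 2× C (X4) → match; 2× C (X3) → no; 2× O (X1) → no; 2× Cl (X1) → no.
That gives 2 matching atoms.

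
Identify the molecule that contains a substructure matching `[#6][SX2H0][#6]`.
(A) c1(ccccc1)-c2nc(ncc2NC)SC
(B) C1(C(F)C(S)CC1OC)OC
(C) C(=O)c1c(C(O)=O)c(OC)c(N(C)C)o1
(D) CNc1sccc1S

A

[#6][SX2H0][#6] describes an aliphatic sulfur bridging two carbons with no H on the sulfur (a thioether).
(A) contains a methylthio ether (-SCH3), which satisfies every atom and bond constraint.
(B) has a thiol (-SH) but the sulfur has H1, not H0 bridging two carbons.
(C) has a methoxy ether (-OCH3) but the bridging atom is O, not S.
(D) has a thiol (-SH) but the sulfur has H1, not H0 bridging two carbons.
So the answer is (A).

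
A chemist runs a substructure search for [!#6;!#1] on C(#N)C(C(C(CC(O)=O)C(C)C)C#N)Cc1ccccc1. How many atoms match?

4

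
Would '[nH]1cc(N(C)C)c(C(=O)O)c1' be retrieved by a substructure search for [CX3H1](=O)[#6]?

No

The pattern [CX3H1](=O)[#6] describes an sp2 carbon with one H, double-bonded to O and single-bonded to carbon — an aldehyde.
The closest candidate here is a carboxylic acid group (-C(=O)OH), but the carbonyl carbon has H0 and is bonded to O, not H1. No other fragment satisfies the full query, so there is no match.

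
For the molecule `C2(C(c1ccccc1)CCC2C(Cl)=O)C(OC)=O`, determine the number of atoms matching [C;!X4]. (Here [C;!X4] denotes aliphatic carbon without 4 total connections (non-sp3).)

2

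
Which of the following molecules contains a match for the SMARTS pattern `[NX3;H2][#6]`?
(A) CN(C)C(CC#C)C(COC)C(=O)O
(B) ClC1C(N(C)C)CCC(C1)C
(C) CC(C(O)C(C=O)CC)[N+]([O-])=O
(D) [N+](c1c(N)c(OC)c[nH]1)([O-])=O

D

[NX3;H2][#6] describes a trivalent nitrogen with two H attached to carbon (a primary amine).
(A) has a dimethylamino group (-N(CH3)2) but the nitrogen has H0, not H2.
(B) has a dimethylamino group (-N(CH3)2) but the nitrogen has H0, not H2.
(C) has a nitro group (-[N+](=O)[O-]) but the nitrogen is [N+] with no H, not NX3H2.
(D) contains a primary amino group (-NH2), which satisfies every atom and bond constraint.
So the answer is (D).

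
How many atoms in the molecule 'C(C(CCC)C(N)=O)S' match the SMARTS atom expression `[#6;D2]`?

Check the 9 heavy atoms by environment: 3× C (D2) → match; 2× C (D3) → no; 1× C (D1) → no; 1× O (D1) → no; 1× N (D1) → no; 1× S (D1) → no.
That gives 3 matching atoms.

3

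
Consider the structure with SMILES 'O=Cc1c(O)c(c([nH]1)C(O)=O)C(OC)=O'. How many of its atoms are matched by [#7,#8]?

7

The query [#7,#8] means: nitrogen or oxygen (comma = OR).
Check the 15 heavy atoms by environment: 1× n (aromatic) → match; 4× c (aromatic) → no; 4× C → no; 6× O → match.
Summing the matching environments: 1 + 6 = 7 matching atoms.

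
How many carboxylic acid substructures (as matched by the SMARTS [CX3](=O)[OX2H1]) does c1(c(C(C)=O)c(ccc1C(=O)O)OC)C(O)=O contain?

[CX3](=O)[OX2H1] is the SMARTS for a carboxylic acid: an sp2 carbon double-bonded to O and single-bonded to an -OH oxygen.
The molecule carries 2 separate instances of a carboxylic acid group (-C(=O)OH) meeting every constraint; each maps to a distinct set of atoms, giving 2 matches.

2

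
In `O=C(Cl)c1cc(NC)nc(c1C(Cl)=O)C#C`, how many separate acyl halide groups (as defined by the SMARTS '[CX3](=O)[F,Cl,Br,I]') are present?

[CX3](=O)[F,Cl,Br,I] is the SMARTS for an acyl halide: a carbonyl carbon bonded to a halogen.
The molecule carries 2 separate instances of an acyl chloride (-C(=O)Cl) meeting every constraint; each maps to a distinct set of atoms, giving 2 matches.

2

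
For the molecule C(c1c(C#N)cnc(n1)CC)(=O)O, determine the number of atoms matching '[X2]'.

4

Check the 13 heavy atoms by environment: 2× n (aromatic, X2) → match; 4× c (aromatic, X3) → no; 1× C (X2) → match; 1× N (X1) → no; 2× C (X4) → no; 1× C (X3) → no; 1× O (X1) → no; 1× O (X2) → match.
Summing the matching environments: 2 + 1 + 1 = 4 matching atoms.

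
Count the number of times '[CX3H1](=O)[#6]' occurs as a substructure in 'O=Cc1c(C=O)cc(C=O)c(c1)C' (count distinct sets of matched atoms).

[CX3H1](=O)[#6] is the SMARTS for an aldehyde: an sp2 carbon with one H, double-bonded to O and single-bonded to carbon.
The molecule carries 3 separate instances of an aldehyde (-CHO) meeting every constraint; each maps to a distinct set of atoms, giving 3 matches.

3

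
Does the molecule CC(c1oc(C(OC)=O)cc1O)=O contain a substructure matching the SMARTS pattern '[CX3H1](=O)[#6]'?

No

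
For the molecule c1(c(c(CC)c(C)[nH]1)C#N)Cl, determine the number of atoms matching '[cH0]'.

4

The query [cH0] means: aromatic carbon with no attached hydrogen (substituted or ring-fusion).
Check the 11 heavy atoms by environment: 1× n (aromatic, H1) → no; 4× c (aromatic, H0) → match; 2× C (H3) → no; 1× C (H0) → no; 1× N (H0) → no; 1× C (H2) → no; 1× Cl (H0) → no.
That gives 4 matching atoms.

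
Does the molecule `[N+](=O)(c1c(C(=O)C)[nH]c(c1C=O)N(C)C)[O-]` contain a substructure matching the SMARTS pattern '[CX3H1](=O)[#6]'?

Yes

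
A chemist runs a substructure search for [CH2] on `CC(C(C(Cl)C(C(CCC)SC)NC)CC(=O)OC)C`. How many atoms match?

3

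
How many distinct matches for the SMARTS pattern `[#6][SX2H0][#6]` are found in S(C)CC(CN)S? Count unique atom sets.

1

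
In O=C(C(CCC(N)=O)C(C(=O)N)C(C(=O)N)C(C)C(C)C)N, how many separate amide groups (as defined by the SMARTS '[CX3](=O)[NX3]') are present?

[CX3](=O)[NX3] is the SMARTS for an amide: a carbonyl carbon bonded to a trivalent nitrogen.
The molecule carries 4 separate instances of a primary amide (-C(=O)NH2) meeting every constraint; each maps to a distinct set of atoms, giving 4 matches.

4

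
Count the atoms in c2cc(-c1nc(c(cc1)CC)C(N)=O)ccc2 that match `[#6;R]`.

11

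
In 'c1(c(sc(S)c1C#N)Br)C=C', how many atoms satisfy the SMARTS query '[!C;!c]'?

The query [!C;!c] means: neither aliphatic nor aromatic carbon — same as [!#6].
Check the 11 heavy atoms by environment: 1× s (aromatic) → match; 4× c (aromatic) → no; 3× C → no; 1× Br → match; 1× S → match; 1× N → match.
Summing the matching environments: 1 + 1 + 1 + 1 = 4 matching atoms.

4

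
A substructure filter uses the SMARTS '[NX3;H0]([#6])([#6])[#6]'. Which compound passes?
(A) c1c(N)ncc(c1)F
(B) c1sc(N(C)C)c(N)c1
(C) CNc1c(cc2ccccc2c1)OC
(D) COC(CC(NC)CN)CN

B

[NX3;H0]([#6])([#6])[#6] describes a trivalent nitrogen with no H, bonded to three carbons (a tertiary amine).
(A) has a primary amino group (-NH2) but the nitrogen has H2, not H0 with three carbons.
(B) contains a dimethylamino group (-N(CH3)2), which satisfies every atom and bond constraint.
(C) has an N-methylamino group (-NHCH3) but the nitrogen still has one H (H1), not H0.
(D) has a primary amino group (-NH2) but the nitrogen has H2, not H0 with three carbons.
So the answer is (B).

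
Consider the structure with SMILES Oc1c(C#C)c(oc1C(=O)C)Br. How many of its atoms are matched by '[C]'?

4

The query [C] means: uppercase C matches aliphatic (non-aromatic) carbon only.
Check the 12 heavy atoms by environment: 1× o (aromatic) → no; 4× c (aromatic) → no; 4× C → match; 1× Br → no; 2× O → no.
That gives 4 matching atoms.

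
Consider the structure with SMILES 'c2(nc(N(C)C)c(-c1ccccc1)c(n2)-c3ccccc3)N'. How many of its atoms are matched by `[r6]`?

18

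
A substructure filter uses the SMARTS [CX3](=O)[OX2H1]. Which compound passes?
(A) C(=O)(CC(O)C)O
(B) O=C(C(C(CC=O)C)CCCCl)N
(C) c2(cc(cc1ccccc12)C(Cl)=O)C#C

A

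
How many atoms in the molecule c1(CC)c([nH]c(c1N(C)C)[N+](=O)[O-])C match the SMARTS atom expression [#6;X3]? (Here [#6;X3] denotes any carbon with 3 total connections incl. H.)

The query [#6;X3] means: any carbon (aromatic or not) with three total connections.
Check the 14 heavy atoms by environment: 1× n (aromatic, X3) → no; 4× c (aromatic, X3) → match; 1× N (charge +1, X3) → no; 1× O (charge -1, X1) → no; 1× O (X1) → no; 5× C (X4) → no; 1× N (X3) → no.
That gives 4 matching atoms.

4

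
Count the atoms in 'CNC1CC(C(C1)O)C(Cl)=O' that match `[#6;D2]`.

The query [#6;D2] means: any carbon bonded to exactly two heavy atoms.
Check the 11 heavy atoms by environment: 4× C (D3) → no; 2× C (D2) → match; 2× O (D1) → no; 1× N (D2) → no; 1× C (D1) → no; 1× Cl (D1) → no.
That gives 2 matching atoms.

2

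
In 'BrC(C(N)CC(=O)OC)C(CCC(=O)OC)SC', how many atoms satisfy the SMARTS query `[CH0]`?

2

The query [CH0] means: aliphatic carbon with no attached hydrogen.
Check the 18 heavy atoms by environment: 3× C (H2) → no; 3× C (H1) → no; 2× C (H0) → match; 4× O (H0) → no; 3× C (H3) → no; 1× S (H0) → no; 1× N (H2) → no; 1× Br (H0) → no.
That gives 2 matching atoms.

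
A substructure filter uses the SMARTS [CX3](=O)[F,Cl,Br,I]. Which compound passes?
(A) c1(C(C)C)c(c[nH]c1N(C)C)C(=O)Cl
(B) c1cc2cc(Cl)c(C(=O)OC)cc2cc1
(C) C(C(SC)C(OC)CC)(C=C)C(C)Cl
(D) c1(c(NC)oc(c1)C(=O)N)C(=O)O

[CX3](=O)[F,Cl,Br,I] describes a carbonyl carbon bonded to a halogen (an acyl halide).
(A) contains an acyl chloride (-C(=O)Cl), which satisfies every atom and bond constraint.
(B) has a chloro substituent but the Cl is not on a carbonyl carbon.
(C) has a chloro substituent but the Cl is not on a carbonyl carbon.
(D) has a carboxylic acid group (-C(=O)OH) but the carbonyl is bonded to -OH, not to a halogen.
So the answer is (A).

A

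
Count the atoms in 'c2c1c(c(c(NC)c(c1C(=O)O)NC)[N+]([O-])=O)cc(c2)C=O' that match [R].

10

The query [R] means: R matches any atom that is part of a ring.
Check the 22 heavy atoms by environment: 10× c (aromatic, in 6-ring) → match; 2× N (acyclic) → no; 4× C (acyclic) → no; 1× N (charge +1, acyclic) → no; 1× O (charge -1, acyclic) → no; 4× O (acyclic) → no.
That gives 10 matching atoms.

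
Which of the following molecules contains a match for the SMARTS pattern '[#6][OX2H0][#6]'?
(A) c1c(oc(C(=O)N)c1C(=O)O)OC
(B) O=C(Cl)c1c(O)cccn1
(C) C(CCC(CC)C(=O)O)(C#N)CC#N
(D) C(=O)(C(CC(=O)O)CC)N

[#6][OX2H0][#6] describes an aliphatic oxygen bridging two carbons with no H on the oxygen (an ether).
(A) contains a methoxy ether (-OCH3), which satisfies every atom and bond constraint.
(B) has a hydroxyl group (-OH) but the oxygen has H1, not H0 bridging two carbons.
(C) has a carboxylic acid group (-C(=O)OH) but the -OH oxygen has H1; the =O is OX1, not OX2.
(D) has a carboxylic acid group (-C(=O)OH) but the -OH oxygen has H1; the =O is OX1, not OX2.
So the answer is (A).

A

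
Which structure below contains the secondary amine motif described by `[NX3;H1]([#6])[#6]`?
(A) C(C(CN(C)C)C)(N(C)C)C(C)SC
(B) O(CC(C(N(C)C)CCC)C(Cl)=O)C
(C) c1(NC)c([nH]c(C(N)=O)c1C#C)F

C

[NX3;H1]([#6])[#6] describes a trivalent nitrogen with one H, bonded to two carbons (a secondary amine).
(A) has a dimethylamino group (-N(CH3)2) but the nitrogen has H0, not H1.
(B) has a dimethylamino group (-N(CH3)2) but the nitrogen has H0, not H1.
(C) contains an N-methylamino group (-NHCH3), which satisfies every atom and bond constraint.
So the answer is (C).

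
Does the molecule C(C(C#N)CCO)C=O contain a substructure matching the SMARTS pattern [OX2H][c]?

The pattern [OX2H][c] describes a hydroxyl oxygen attached to an aromatic carbon — a phenol.
The closest candidate here is a hydroxyl group (-OH), but the -OH is on an aliphatic carbon, not an aromatic c. No other fragment satisfies the full query, so there is no match.

No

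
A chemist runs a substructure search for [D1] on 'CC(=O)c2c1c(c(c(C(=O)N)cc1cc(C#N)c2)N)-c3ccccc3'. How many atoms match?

6

Check the 25 heavy atoms by environment: 8× c (aromatic, D3) → no; 8× c (aromatic, D2) → no; 3× N (D1) → match; 1× C (D2) → no; 2× C (D3) → no; 2× O (D1) → match; 1× C (D1) → match.
Summing the matching environments: 3 + 2 + 1 = 6 matching atoms.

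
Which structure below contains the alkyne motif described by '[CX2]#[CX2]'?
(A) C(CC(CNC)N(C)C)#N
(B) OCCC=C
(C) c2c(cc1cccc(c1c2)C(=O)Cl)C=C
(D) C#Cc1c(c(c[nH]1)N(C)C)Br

[CX2]#[CX2] describes a carbon-carbon triple bond (an alkyne).
(A) has a nitrile (-C#N) but the triple bond is C#N, not C#C.
(B) has a vinyl group (-CH=CH2) but the C=C is a double bond; both carbons are CX3, not CX2.
(C) has a vinyl group (-CH=CH2) but the C=C is a double bond; both carbons are CX3, not CX2.
(D) contains an ethynyl group (-C#CH), which satisfies every atom and bond constraint.
So the answer is (D).

D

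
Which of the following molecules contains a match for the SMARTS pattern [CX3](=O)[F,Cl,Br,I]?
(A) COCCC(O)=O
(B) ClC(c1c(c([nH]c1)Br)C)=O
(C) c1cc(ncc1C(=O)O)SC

[CX3](=O)[F,Cl,Br,I] describes a carbonyl carbon bonded to a halogen (an acyl halide).
(A) has a carboxylic acid group (-C(=O)OH) but the carbonyl is bonded to -OH, not to a halogen.
(B) contains an acyl chloride (-C(=O)Cl), which satisfies every atom and bond constraint.
(C) has a carboxylic acid group (-C(=O)OH) but the carbonyl is bonded to -OH, not to a halogen.
So the answer is (B).

B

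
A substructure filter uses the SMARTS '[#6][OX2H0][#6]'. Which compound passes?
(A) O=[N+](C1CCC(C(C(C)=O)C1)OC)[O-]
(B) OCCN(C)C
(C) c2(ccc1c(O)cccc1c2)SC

A

[#6][OX2H0][#6] describes an aliphatic oxygen bridging two carbons with no H on the oxygen (an ether).
(A) contains a methoxy ether (-OCH3), which satisfies every atom and bond constraint.
(B) has a hydroxyl group (-OH) but the oxygen has H1, not H0 bridging two carbons.
(C) has a hydroxyl group (-OH) but the oxygen has H1, not H0 bridging two carbons.
So the answer is (A).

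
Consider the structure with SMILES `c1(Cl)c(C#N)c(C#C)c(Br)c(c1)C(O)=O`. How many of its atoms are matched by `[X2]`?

4

The query [X2] means: any atom with exactly two total connections (bonds + H).
Check the 15 heavy atoms by environment: 6× c (aromatic, X3) → no; 3× C (X2) → match; 1× N (X1) → no; 1× C (X3) → no; 1× O (X1) → no; 1× O (X2) → match; 1× Cl (X1) → no; 1× Br (X1) → no.
Summing the matching environments: 3 + 1 = 4 matching atoms.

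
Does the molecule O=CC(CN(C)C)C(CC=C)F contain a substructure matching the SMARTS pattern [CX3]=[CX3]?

Yes

The pattern [CX3]=[CX3] describes a non-aromatic C=C double bond between two sp2 carbons — an alkene.
The molecule carries a vinyl group (-CH=CH2), whose atoms satisfy every constraint of the query, so the pattern matches.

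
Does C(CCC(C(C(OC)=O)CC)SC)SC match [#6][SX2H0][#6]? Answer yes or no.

Yes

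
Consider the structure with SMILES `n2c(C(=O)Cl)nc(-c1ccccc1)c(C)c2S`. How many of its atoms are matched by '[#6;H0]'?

The query [#6;H0] means: any carbon with no attached hydrogen.
Check the 17 heavy atoms by environment: 2× n (aromatic, H0) → no; 5× c (aromatic, H0) → match; 1× C (H0) → match; 1× O (H0) → no; 1× Cl (H0) → no; 1× C (H3) → no; 1× S (H1) → no; 5× c (aromatic, H1) → no.
Summing the matching environments: 5 + 1 = 6 matching atoms.

6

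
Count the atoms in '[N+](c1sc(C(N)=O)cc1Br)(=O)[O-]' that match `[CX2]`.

Check the 12 heavy atoms by environment: 1× s (aromatic, X2) → no; 4× c (aromatic, X3) → no; 1× N (charge +1, X3) → no; 1× O (charge -1, X1) → no; 2× O (X1) → no; 1× Br (X1) → no; 1× C (X3) → no; 1× N (X3) → no.
No environment satisfies the query, so 0 matching atoms.

0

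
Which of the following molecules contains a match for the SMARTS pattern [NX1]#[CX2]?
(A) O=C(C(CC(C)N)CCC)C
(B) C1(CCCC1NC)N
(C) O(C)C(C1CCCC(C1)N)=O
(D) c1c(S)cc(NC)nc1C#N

D

[NX1]#[CX2] describes a nitrogen triple-bonded to a two-connected carbon (a nitrile).
(A) has a primary amino group (-NH2) but the nitrogen is NX3 (three connections), not NX1 triple-bonded.
(B) has a primary amino group (-NH2) but the nitrogen is NX3 (three connections), not NX1 triple-bonded.
(C) has a primary amino group (-NH2) but the nitrogen is NX3 (three connections), not NX1 triple-bonded.
(D) contains a nitrile (-C#N), which satisfies every atom and bond constraint.
So the answer is (D).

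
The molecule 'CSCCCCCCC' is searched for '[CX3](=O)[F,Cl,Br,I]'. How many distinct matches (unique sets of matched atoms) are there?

0

[CX3](=O)[F,Cl,Br,I] is the SMARTS for an acyl halide: a carbonyl carbon bonded to a halogen.
No fragment in the molecule satisfies every constraint, giving 0 matches.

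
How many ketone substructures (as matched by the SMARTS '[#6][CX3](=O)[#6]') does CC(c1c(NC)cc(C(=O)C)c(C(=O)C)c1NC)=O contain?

3

[#6][CX3](=O)[#6] is the SMARTS for a ketone: a carbonyl carbon (no H) flanked by two carbons.
The molecule carries 3 separate instances of an acetyl/ketone group (-C(=O)CH3) meeting every constraint; each maps to a distinct set of atoms, giving 3 matches.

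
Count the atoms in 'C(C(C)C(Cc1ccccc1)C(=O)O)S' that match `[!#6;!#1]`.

3

The query [!#6;!#1] means: not carbon and not hydrogen — any heteroatom.
Check the 15 heavy atoms by environment: 6× C → no; 2× O → match; 1× S → match; 6× c (aromatic) → no.
Summing the matching environments: 2 + 1 = 3 matching atoms.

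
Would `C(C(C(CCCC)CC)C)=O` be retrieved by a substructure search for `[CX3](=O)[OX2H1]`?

The pattern [CX3](=O)[OX2H1] describes an sp2 carbon double-bonded to O and single-bonded to an -OH oxygen — a carboxylic acid.
The closest candidate here is an aldehyde (-CHO), but there is no singly-bonded oxygen on the carbonyl carbon. No other fragment satisfies the full query, so there is no match.

No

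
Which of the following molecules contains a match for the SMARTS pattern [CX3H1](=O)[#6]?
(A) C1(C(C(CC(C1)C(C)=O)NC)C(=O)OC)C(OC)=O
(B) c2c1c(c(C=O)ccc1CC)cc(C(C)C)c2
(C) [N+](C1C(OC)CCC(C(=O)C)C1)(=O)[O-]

[CX3H1](=O)[#6] describes an sp2 carbon with one H, double-bonded to O and single-bonded to carbon (an aldehyde).
(A) has a methyl-ester group (-C(=O)OCH3) but the carbonyl carbon has H0, not H1.
(B) contains an aldehyde (-CHO), which satisfies every atom and bond constraint.
(C) has an acetyl/ketone group (-C(=O)CH3) but the carbonyl carbon has H0 (two carbon neighbours), not H1.
So the answer is (B).

B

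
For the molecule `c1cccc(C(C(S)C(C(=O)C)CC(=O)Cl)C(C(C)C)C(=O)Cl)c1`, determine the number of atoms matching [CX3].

The query [CX3] means: C with X3: aliphatic carbon with exactly 3 total connections.
Check the 24 heavy atoms by environment: 9× C (X4) → no; 3× C (X3) → match; 3× O (X1) → no; 2× Cl (X1) → no; 6× c (aromatic, X3) → no; 1× S (X2) → no.
That gives 3 matching atoms.

3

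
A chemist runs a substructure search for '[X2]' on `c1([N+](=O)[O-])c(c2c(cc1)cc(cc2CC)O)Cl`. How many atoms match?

1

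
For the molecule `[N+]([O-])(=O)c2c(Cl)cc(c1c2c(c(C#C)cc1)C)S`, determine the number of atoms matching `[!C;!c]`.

5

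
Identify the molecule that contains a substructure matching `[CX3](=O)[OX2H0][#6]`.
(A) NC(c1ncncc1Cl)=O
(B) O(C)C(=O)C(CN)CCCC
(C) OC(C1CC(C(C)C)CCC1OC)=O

B

[CX3](=O)[OX2H0][#6] describes a carbonyl carbon bonded to an oxygen that is itself bonded to carbon (no H on that O) (an ester).
(A) has a primary amide (-C(=O)NH2) but the carbonyl is bonded to N, not to an O-C linkage.
(B) contains a methyl-ester group (-C(=O)OCH3), which satisfies every atom and bond constraint.
(C) has a methoxy ether (-OCH3) but the ether oxygen is not adjacent to a C=O carbon.
So the answer is (B).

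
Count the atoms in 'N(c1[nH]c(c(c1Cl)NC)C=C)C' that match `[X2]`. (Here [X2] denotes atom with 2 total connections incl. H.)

The query [X2] means: any atom with exactly two total connections (bonds + H).
Check the 12 heavy atoms by environment: 1× n (aromatic, X3) → no; 4× c (aromatic, X3) → no; 2× N (X3) → no; 2× C (X4) → no; 1× Cl (X1) → no; 2× C (X3) → no.
No environment satisfies the query, so 0 matching atoms.

0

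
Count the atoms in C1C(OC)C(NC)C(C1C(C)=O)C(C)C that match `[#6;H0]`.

Check the 15 heavy atoms by environment: 5× C (H1) → no; 1× C (H2) → no; 2× O (H0) → no; 5× C (H3) → no; 1× N (H1) → no; 1× C (H0) → match.
That gives 1 matching atom.

1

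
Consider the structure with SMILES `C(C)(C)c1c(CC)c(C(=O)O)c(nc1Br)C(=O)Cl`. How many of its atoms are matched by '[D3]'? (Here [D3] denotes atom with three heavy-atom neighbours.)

Check the 18 heavy atoms by environment: 1× n (aromatic, D2) → no; 5× c (aromatic, D3) → match; 1× C (D2) → no; 3× C (D1) → no; 3× C (D3) → match; 1× Br (D1) → no; 3× O (D1) → no; 1× Cl (D1) → no.
Summing the matching environments: 5 + 3 = 8 matching atoms.

8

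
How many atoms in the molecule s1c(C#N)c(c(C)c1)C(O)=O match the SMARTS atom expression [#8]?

2

Check the 11 heavy atoms by environment: 1× s (aromatic) → no; 4× c (aromatic) → no; 3× C → no; 1× N → no; 2× O → match.
That gives 2 matching atoms.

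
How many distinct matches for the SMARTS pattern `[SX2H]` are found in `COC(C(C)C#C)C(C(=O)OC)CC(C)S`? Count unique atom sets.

[SX2H] is the SMARTS for a thiol: an aliphatic sulfur with two connections, one being H.
Exactly one fragment in the molecule meets all constraints, giving 1 match.

1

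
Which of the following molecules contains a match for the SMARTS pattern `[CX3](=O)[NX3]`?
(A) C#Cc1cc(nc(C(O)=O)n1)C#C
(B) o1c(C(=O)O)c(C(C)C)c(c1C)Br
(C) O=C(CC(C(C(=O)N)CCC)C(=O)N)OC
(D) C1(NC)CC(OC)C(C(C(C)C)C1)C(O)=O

C

[CX3](=O)[NX3] describes a carbonyl carbon bonded to a trivalent nitrogen (an amide).
(A) has a carboxylic acid group (-C(=O)OH) but the carbonyl is bonded to O, not to an NX3 nitrogen.
(B) has a carboxylic acid group (-C(=O)OH) but the carbonyl is bonded to O, not to an NX3 nitrogen.
(C) contains a primary amide (-C(=O)NH2), which satisfies every atom and bond constraint.
(D) has a carboxylic acid group (-C(=O)OH) but the carbonyl is bonded to O, not to an NX3 nitrogen.
So the answer is (C).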